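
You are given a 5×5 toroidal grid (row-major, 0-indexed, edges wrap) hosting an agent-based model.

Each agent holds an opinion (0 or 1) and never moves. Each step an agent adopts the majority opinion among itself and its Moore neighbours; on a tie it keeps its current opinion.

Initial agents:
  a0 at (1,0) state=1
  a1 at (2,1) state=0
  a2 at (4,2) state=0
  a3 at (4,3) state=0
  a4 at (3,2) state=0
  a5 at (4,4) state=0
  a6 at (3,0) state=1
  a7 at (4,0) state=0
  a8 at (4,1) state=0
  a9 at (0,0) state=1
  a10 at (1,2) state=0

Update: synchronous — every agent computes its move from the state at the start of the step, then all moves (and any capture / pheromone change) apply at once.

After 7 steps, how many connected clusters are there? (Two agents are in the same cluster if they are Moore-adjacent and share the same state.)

t=1: a0@(1,0):1 a1@(2,1):0 a2@(4,2):0 a3@(4,3):0 a4@(3,2):0 a5@(4,4):0 a6@(3,0):0 a7@(4,0):0 a8@(4,1):0 a9@(0,0):0 a10@(1,2):0
t=2: a0@(1,0):0 a1@(2,1):0 a2@(4,2):0 a3@(4,3):0 a4@(3,2):0 a5@(4,4):0 a6@(3,0):0 a7@(4,0):0 a8@(4,1):0 a9@(0,0):0 a10@(1,2):0
t=3: (unchanged — steady state)

1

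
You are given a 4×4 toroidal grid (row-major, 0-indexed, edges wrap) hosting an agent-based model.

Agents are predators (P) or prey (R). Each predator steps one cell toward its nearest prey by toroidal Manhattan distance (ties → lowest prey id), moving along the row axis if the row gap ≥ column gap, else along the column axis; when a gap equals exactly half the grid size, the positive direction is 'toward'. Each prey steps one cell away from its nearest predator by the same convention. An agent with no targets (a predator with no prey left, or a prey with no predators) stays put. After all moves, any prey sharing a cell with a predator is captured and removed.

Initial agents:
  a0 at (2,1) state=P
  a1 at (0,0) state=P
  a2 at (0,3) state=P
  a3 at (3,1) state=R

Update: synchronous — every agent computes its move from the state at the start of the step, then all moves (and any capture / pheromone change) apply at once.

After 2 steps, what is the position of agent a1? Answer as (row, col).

t=1: a0@(3,1):P a1@(3,0):P a2@(0,0):P a3@(0,1):R
t=2: a0@(0,1):P a1@(0,0):P a2@(0,1):P a3@(1,1):R

(0, 0)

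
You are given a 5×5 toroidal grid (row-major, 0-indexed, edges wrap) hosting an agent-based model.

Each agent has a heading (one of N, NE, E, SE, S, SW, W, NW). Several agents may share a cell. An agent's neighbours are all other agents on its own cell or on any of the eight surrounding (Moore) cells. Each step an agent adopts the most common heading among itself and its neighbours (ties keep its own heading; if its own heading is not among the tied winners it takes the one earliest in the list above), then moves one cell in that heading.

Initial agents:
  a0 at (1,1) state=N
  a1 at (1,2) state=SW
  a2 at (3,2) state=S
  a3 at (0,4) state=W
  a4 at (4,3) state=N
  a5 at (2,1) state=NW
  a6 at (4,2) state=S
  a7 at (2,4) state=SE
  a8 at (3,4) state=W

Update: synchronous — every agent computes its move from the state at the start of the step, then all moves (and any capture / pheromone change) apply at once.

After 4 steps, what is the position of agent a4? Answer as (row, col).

t=1: a0@(0,1):N a1@(2,1):SW a2@(4,2):S a3@(0,3):W a4@(0,3):S a5@(1,0):NW a6@(0,2):S a7@(3,0):SE a8@(3,3):W
t=2: a0@(1,1):S a1@(3,0):SW a2@(0,2):S a3@(1,3):S a4@(1,3):S a5@(0,4):NW a6@(1,2):S a7@(4,1):SE a8@(3,2):W
t=3: a0@(2,1):S a1@(4,4):SW a2@(1,2):S a3@(2,3):S a4@(2,3):S a5@(1,4):S a6@(2,2):S a7@(0,2):SE a8@(3,1):W
t=4: a0@(3,1):S a1@(0,3):SW a2@(2,2):S a3@(3,3):S a4@(3,3):S a5@(2,4):S a6@(3,2):S a7@(1,3):SE a8@(4,1):S

(3, 3)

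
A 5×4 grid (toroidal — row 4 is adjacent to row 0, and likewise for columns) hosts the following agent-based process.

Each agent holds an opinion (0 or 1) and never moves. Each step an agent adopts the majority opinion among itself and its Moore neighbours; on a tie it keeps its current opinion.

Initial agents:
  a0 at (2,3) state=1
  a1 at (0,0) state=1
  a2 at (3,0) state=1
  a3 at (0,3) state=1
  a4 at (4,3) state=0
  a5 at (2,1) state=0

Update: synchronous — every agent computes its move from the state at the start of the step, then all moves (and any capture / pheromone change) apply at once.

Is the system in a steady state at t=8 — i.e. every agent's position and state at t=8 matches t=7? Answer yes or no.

yes

t=1: a0@(2,3):1 a1@(0,0):1 a2@(3,0):1 a3@(0,3):1 a4@(4,3):1 a5@(2,1):0
t=2: (unchanged — steady state)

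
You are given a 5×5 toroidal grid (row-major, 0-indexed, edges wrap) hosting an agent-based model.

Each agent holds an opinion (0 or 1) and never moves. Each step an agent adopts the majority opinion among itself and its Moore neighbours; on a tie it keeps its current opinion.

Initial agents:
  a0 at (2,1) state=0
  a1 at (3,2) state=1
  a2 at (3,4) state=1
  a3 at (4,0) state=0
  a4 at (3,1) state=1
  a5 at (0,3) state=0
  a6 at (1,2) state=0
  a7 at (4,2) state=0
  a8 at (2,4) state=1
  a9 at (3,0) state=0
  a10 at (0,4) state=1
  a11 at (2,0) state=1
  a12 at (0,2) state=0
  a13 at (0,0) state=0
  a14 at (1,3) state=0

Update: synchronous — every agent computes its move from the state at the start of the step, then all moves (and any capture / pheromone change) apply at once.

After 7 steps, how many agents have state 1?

t=1: a0@(2,1):0 a1@(3,2):1 a2@(3,4):1 a3@(4,0):0 a4@(3,1):0 a5@(0,3):0 a6@(1,2):0 a7@(4,2):0 a8@(2,4):1 a9@(3,0):1 a10@(0,4):0 a11@(2,0):1 a12@(0,2):0 a13@(0,0):0 a14@(1,3):0
t=2: a0@(2,1):0 a1@(3,2):0 a2@(3,4):1 a3@(4,0):0 a4@(3,1):0 a5@(0,3):0 a6@(1,2):0 a7@(4,2):0 a8@(2,4):1 a9@(3,0):1 a10@(0,4):0 a11@(2,0):1 a12@(0,2):0 a13@(0,0):0 a14@(1,3):0
t=3: (unchanged — steady state)

4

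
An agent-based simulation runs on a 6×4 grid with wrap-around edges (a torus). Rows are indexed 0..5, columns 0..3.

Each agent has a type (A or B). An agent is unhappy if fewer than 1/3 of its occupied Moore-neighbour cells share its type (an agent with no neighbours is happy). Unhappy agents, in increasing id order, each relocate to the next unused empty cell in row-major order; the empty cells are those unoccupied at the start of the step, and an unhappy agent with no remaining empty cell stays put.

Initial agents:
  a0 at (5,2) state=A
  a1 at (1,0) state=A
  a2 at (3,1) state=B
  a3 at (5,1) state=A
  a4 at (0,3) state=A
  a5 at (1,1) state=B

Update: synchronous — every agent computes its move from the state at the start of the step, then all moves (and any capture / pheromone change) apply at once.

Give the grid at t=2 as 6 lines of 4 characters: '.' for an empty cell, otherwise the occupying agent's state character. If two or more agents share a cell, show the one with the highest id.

t=1: a0@(5,2):A a1@(1,0):A a2@(3,1):B a3@(5,1):A a4@(0,3):A a5@(0,0):B
t=2: a0@(5,2):A a1@(1,0):A a2@(3,1):B a3@(5,1):A a4@(0,3):A a5@(0,1):B

.B.A
A...
....
.B..
....
.AA.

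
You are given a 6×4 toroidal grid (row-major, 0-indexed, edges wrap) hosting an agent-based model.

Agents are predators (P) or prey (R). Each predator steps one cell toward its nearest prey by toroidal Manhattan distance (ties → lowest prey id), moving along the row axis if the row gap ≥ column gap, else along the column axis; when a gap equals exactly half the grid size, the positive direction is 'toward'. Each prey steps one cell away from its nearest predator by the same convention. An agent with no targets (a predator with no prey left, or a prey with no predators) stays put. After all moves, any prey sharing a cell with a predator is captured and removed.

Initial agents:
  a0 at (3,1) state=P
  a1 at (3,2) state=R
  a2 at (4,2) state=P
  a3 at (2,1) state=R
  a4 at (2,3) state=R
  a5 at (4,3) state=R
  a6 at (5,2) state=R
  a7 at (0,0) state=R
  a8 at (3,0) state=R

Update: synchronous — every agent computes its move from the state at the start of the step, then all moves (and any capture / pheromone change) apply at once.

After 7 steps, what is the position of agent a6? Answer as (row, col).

(0, 2)

t=1: a0@(3,2):P a1@(3,3):R a2@(3,2):P a3@(1,1):R a4@(2,2):R a5@(4,0):R a6@(0,2):R a7@(5,0):R a8@(3,3):R
t=2: a0@(3,3):P a1@(3,0):R a2@(3,3):P a3@(0,1):R a4@(1,2):R a5@(4,3):R a6@(5,2):R a7@(0,0):R a8@(3,0):R
t=3: a0@(3,0):P a1@(3,1):R a2@(3,0):P a3@(5,1):R a4@(0,2):R a5@(5,3):R a6@(0,2):R a7@(5,0):R a8@(3,1):R
t=4: a0@(3,1):P a1@(3,2):R a2@(3,1):P a3@(0,1):R a4@(5,2):R a5@(0,3):R a6@(5,2):R a7@(0,0):R a8@(3,2):R
t=5: a0@(3,2):P a1@(3,3):R a2@(3,2):P a3@(5,1):R a4@(0,2):R a5@(5,3):R a6@(0,2):R a7@(5,0):R a8@(3,3):R
t=6: a0@(3,3):P a1@(3,0):R a2@(3,3):P a3@(0,1):R a4@(5,2):R a5@(0,3):R a6@(5,2):R a7@(0,0):R a8@(3,0):R
t=7: a0@(3,0):P a1@(3,1):R a2@(3,0):P a3@(5,1):R a4@(0,2):R a5@(5,3):R a6@(0,2):R a7@(5,0):R a8@(3,1):R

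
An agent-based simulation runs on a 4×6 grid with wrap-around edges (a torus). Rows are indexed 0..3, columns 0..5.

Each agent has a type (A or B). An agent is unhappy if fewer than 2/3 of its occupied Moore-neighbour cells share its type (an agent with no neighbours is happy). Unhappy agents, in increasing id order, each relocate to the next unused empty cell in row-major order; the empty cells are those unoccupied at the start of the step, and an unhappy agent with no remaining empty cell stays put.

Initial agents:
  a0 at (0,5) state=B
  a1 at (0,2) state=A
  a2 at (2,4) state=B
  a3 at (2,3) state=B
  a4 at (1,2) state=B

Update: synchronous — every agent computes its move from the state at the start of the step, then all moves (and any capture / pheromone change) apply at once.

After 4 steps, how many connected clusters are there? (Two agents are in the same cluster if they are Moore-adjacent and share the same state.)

t=1: a0@(0,5):B a1@(0,0):A a2@(2,4):B a3@(2,3):B a4@(0,1):B
t=2: a0@(0,2):B a1@(0,3):A a2@(2,4):B a3@(2,3):B a4@(0,4):B
t=3: a0@(0,0):B a1@(0,1):A a2@(2,4):B a3@(2,3):B a4@(0,5):B
t=4: a0@(0,2):B a1@(0,3):A a2@(2,4):B a3@(2,3):B a4@(0,5):B

4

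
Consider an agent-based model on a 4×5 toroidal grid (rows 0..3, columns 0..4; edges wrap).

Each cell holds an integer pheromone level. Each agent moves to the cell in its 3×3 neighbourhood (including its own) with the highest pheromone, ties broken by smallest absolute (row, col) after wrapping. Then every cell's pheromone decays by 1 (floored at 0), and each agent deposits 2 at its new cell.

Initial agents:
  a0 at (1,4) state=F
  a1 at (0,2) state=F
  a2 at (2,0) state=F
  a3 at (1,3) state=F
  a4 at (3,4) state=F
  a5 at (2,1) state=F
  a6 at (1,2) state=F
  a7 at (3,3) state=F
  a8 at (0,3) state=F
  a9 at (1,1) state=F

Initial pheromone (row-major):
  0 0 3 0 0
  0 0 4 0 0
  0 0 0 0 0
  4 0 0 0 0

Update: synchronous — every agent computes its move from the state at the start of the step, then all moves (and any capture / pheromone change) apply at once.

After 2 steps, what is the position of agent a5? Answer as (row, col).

(1, 2)

t=1: a0@(0,0) a1@(1,2) a2@(3,0) a3@(1,2) a4@(3,0) a5@(1,2) a6@(1,2) a7@(0,2) a8@(1,2) a9@(1,2) | pheromone: 2 0 4 0 0 / 0 0 15 0 0 / 0 0 0 0 0 / 7 0 0 0 0
t=2: a0@(3,0) a1@(1,2) a2@(3,0) a3@(1,2) a4@(3,0) a5@(1,2) a6@(1,2) a7@(1,2) a8@(1,2) a9@(1,2) | pheromone: 1 0 3 0 0 / 0 0 28 0 0 / 0 0 0 0 0 / 12 0 0 0 0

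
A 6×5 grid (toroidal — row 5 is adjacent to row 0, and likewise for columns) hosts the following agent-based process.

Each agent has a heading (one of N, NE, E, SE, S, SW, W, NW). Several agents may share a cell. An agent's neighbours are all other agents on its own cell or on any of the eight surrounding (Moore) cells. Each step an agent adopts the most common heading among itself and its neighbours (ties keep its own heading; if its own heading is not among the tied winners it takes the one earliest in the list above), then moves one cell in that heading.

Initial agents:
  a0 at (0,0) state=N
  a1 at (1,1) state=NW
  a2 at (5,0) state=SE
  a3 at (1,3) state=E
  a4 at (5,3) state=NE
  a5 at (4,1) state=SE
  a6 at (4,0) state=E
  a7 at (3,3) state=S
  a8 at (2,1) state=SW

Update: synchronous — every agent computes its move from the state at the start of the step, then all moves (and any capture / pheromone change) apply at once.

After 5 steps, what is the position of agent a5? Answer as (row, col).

t=1: a0@(5,0):N a1@(0,0):NW a2@(0,1):SE a3@(1,4):E a4@(4,4):NE a5@(5,2):SE a6@(5,1):SE a7@(4,3):S a8@(3,0):SW
t=2: a0@(0,1):SE a1@(1,1):SE a2@(1,2):SE a3@(1,0):E a4@(3,0):NE a5@(0,3):SE a6@(0,2):SE a7@(5,3):S a8@(4,4):SW
t=3: a0@(1,2):SE a1@(2,2):SE a2@(2,3):SE a3@(2,1):SE a4@(2,1):NE a5@(1,4):SE a6@(1,3):SE a7@(0,4):SE a8@(5,3):SW
t=4: a0@(2,3):SE a1@(3,3):SE a2@(3,4):SE a3@(3,2):SE a4@(3,2):SE a5@(2,0):SE a6@(2,4):SE a7@(1,0):SE a8@(0,2):SW
t=5: a0@(3,4):SE a1@(4,4):SE a2@(4,0):SE a3@(4,3):SE a4@(4,3):SE a5@(3,1):SE a6@(3,0):SE a7@(2,1):SE a8@(1,1):SW

(3, 1)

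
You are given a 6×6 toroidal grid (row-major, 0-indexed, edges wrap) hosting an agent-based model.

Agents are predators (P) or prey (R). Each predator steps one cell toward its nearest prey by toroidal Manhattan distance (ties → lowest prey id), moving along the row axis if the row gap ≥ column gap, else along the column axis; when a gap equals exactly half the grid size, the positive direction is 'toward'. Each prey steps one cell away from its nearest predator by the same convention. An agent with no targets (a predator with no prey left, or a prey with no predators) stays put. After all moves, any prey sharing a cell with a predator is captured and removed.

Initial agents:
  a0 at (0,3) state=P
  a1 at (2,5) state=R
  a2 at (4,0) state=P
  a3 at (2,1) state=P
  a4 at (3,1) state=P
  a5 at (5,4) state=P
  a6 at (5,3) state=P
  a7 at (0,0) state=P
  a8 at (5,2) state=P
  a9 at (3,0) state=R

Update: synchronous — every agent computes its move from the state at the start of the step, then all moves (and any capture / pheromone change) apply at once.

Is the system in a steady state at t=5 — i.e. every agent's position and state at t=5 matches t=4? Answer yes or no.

yes

t=1: a0@(1,3):P a1@(2,4):R a2@(3,0):P a3@(2,0):P a4@(3,0):P a5@(0,4):P a6@(0,3):P a7@(1,0):P a8@(4,2):P
t=2: a0@(2,3):P a1@(3,4):R a2@(3,5):P a3@(2,5):P a4@(3,5):P a5@(1,4):P a6@(1,3):P a7@(1,5):P a8@(3,2):P
t=3: a0@(3,3):P a2@(3,4):P a3@(3,5):P a4@(3,4):P a5@(2,4):P a6@(2,3):P a7@(2,5):P a8@(3,3):P
t=4: (unchanged — steady state)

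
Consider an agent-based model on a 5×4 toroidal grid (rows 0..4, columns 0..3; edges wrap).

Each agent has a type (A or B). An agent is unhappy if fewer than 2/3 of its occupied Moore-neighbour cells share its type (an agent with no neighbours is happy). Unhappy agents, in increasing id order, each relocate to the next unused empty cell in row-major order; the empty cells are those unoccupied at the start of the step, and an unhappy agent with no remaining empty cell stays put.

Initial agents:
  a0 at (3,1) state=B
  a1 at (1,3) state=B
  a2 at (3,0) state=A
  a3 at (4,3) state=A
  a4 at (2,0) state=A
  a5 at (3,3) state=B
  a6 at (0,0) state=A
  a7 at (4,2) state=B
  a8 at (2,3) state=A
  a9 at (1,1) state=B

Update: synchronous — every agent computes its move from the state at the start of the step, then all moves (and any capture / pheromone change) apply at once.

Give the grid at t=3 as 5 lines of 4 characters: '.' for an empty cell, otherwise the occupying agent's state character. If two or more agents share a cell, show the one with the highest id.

t=1: a0@(0,1):B a1@(0,2):B a2@(0,3):A a3@(1,0):A a4@(1,2):A a5@(2,1):B a6@(2,2):A a7@(4,2):B a8@(3,2):A a9@(4,0):B
t=2: a0@(0,0):B a1@(1,1):B a2@(1,3):A a3@(2,0):A a4@(2,3):A a5@(3,0):B a6@(2,2):A a7@(3,1):B a8@(3,3):A a9@(4,1):B
t=3: a0@(0,0):B a1@(0,1):B a2@(1,3):A a3@(0,2):A a4@(2,3):A a5@(0,3):B a6@(1,0):A a7@(1,2):B a8@(3,3):A a9@(4,1):B

BBAB
A.BA
...A
...A
.B..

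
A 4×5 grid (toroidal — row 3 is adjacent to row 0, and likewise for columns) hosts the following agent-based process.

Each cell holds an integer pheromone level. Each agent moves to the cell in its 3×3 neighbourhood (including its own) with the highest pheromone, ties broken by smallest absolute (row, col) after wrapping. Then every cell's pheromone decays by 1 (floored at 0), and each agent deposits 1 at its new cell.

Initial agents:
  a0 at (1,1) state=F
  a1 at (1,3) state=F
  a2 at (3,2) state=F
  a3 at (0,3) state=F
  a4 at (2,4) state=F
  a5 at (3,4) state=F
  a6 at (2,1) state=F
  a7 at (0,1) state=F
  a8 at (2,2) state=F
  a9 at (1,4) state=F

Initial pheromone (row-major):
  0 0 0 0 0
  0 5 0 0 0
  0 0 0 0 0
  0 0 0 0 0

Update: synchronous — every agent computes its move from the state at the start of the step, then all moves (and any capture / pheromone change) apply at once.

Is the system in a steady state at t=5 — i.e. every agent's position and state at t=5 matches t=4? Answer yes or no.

t=1: a0@(1,1) a1@(0,2) a2@(0,1) a3@(0,2) a4@(1,0) a5@(0,0) a6@(1,1) a7@(1,1) a8@(1,1) a9@(0,0) | pheromone: 2 1 2 0 0 / 1 8 0 0 0 / 0 0 0 0 0 / 0 0 0 0 0
t=2: a0@(1,1) a1@(1,1) a2@(1,1) a3@(1,1) a4@(1,1) a5@(1,1) a6@(1,1) a7@(1,1) a8@(1,1) a9@(1,1) | pheromone: 1 0 1 0 0 / 0 17 0 0 0 / 0 0 0 0 0 / 0 0 0 0 0
t=3: a0@(1,1) a1@(1,1) a2@(1,1) a3@(1,1) a4@(1,1) a5@(1,1) a6@(1,1) a7@(1,1) a8@(1,1) a9@(1,1) | pheromone: 0 0 0 0 0 / 0 26 0 0 0 / 0 0 0 0 0 / 0 0 0 0 0
t=4: a0@(1,1) a1@(1,1) a2@(1,1) a3@(1,1) a4@(1,1) a5@(1,1) a6@(1,1) a7@(1,1) a8@(1,1) a9@(1,1) | pheromone: 0 0 0 0 0 / 0 35 0 0 0 / 0 0 0 0 0 / 0 0 0 0 0
t=5: a0@(1,1) a1@(1,1) a2@(1,1) a3@(1,1) a4@(1,1) a5@(1,1) a6@(1,1) a7@(1,1) a8@(1,1) a9@(1,1) | pheromone: 0 0 0 0 0 / 0 44 0 0 0 / 0 0 0 0 0 / 0 0 0 0 0

yes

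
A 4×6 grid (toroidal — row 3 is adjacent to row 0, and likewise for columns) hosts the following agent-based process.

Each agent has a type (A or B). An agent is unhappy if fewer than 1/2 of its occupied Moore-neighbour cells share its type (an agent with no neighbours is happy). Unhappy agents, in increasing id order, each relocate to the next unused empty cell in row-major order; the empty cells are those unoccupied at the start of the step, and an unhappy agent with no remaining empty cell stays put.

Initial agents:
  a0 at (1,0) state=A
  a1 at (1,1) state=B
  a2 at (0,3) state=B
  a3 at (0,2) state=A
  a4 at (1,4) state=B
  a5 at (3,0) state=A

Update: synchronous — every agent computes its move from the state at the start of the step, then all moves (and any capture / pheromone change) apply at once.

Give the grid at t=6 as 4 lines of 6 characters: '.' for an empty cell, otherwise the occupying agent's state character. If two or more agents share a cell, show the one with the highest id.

A.BB.A
....B.
......
A.....

t=1: a0@(0,0):A a1@(0,1):B a2@(0,3):B a3@(0,4):A a4@(1,4):B a5@(3,0):A
t=2: a0@(0,0):A a1@(0,2):B a2@(0,3):B a3@(0,5):A a4@(1,4):B a5@(3,0):A
t=3: (unchanged — steady state)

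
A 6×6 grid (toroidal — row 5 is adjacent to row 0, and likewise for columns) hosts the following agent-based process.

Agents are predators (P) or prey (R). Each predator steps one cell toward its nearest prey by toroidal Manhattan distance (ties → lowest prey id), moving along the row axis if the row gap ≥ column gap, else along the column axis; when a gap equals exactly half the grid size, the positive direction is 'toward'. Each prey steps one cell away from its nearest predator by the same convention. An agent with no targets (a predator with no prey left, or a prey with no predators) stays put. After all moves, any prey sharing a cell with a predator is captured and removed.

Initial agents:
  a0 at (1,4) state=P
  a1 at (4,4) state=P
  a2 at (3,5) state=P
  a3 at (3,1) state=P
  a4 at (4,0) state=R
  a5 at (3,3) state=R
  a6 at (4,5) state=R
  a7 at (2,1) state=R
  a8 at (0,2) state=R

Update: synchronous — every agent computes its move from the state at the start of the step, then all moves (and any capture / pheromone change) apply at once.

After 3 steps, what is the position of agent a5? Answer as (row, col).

(2, 1)

t=1: a0@(2,4):P a1@(4,5):P a2@(4,5):P a3@(2,1):P a4@(4,1):R a5@(2,3):R a6@(4,0):R a7@(1,1):R a8@(0,1):R
t=2: a0@(2,3):P a1@(4,0):P a2@(4,0):P a3@(1,1):P a4@(4,2):R a5@(2,2):R a6@(4,1):R a7@(0,1):R a8@(5,1):R
t=3: a0@(2,2):P a1@(4,1):P a2@(4,1):P a3@(0,1):P a4@(4,3):R a5@(2,1):R a6@(4,2):R a7@(5,1):R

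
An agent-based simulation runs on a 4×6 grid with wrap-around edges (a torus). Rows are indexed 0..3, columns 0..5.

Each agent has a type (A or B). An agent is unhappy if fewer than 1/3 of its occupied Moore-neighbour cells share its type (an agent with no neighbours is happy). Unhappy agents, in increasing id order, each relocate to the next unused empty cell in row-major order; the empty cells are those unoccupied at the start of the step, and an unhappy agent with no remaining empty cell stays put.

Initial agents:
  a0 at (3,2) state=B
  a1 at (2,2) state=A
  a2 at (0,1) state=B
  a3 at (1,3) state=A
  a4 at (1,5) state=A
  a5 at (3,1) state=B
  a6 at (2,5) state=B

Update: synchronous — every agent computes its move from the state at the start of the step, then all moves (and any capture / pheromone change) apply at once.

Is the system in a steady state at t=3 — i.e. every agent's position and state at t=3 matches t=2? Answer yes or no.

t=1: a0@(3,2):B a1@(2,2):A a2@(0,1):B a3@(1,3):A a4@(0,0):A a5@(3,1):B a6@(0,2):B
t=2: a0@(3,2):B a1@(2,2):A a2@(0,1):B a3@(1,3):A a4@(0,3):A a5@(3,1):B a6@(0,2):B
t=3: (unchanged — steady state)

yes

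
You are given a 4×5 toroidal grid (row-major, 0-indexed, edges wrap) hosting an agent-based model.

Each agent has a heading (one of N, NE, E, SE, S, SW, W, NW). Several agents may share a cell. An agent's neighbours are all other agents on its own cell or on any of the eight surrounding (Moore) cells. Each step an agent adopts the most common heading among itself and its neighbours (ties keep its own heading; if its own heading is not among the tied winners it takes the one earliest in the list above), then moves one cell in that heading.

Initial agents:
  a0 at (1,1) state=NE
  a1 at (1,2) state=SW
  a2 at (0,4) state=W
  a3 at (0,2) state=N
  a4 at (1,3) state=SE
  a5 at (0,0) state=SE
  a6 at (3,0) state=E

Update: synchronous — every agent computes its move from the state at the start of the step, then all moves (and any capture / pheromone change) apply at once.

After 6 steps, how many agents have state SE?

t=1: a0@(0,2):NE a1@(2,1):SW a2@(1,0):SE a3@(3,2):N a4@(2,4):SE a5@(1,1):SE a6@(3,1):E
t=2: a0@(3,3):NE a1@(3,2):SE a2@(2,1):SE a3@(2,2):N a4@(3,0):SE a5@(2,2):SE a6@(3,2):E
t=3: a0@(0,4):SE a1@(0,3):SE a2@(3,2):SE a3@(3,3):SE a4@(0,1):SE a5@(3,3):SE a6@(0,3):SE
t=4: a0@(1,0):SE a1@(1,4):SE a2@(0,3):SE a3@(0,4):SE a4@(1,2):SE a5@(0,4):SE a6@(1,4):SE
t=5: a0@(2,1):SE a1@(2,0):SE a2@(1,4):SE a3@(1,0):SE a4@(2,3):SE a5@(1,0):SE a6@(2,0):SE
t=6: a0@(3,2):SE a1@(3,1):SE a2@(2,0):SE a3@(2,1):SE a4@(3,4):SE a5@(2,1):SE a6@(3,1):SE

7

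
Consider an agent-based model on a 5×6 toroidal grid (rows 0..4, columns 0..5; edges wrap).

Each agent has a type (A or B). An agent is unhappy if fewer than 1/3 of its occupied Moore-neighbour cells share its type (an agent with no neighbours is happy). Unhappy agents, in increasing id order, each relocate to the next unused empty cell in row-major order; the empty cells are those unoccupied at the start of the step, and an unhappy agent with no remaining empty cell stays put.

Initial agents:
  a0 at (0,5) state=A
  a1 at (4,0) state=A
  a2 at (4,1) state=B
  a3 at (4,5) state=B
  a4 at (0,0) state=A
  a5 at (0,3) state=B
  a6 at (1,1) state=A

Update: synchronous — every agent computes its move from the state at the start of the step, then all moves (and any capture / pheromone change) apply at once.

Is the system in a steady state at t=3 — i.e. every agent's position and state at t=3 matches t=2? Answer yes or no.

t=1: a0@(0,5):A a1@(4,0):A a2@(0,1):B a3@(0,2):B a4@(0,0):A a5@(0,3):B a6@(1,1):A
t=2: a0@(0,5):A a1@(4,0):A a2@(0,4):B a3@(0,2):B a4@(0,0):A a5@(0,3):B a6@(1,1):A
t=3: (unchanged — steady state)

yes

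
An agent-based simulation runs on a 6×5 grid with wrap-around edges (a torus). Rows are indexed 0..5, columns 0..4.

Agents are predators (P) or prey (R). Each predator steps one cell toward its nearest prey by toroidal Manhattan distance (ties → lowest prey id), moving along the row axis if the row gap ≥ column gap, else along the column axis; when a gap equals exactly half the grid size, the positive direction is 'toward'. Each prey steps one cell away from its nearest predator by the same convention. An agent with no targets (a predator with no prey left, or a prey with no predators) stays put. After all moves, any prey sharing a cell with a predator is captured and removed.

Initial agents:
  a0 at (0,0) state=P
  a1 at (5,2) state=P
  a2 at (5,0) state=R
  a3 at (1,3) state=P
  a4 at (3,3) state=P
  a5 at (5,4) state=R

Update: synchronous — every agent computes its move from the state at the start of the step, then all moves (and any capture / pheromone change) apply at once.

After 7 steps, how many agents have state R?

t=1: a0@(5,0):P a1@(5,1):P a2@(4,0):R a3@(0,3):P a4@(4,3):P a5@(4,4):R
t=2: a0@(4,0):P a1@(4,1):P a2@(3,0):R a3@(5,3):P a4@(4,4):P
t=3: a0@(3,0):P a1@(3,1):P a2@(2,0):R a3@(4,3):P a4@(3,4):P
t=4: a0@(2,0):P a1@(2,1):P a2@(1,0):R a3@(3,3):P a4@(2,4):P
t=5: a0@(1,0):P a1@(1,1):P a2@(0,0):R a3@(2,3):P a4@(1,4):P
t=6: a0@(0,0):P a1@(0,1):P a2@(5,0):R a3@(1,3):P a4@(0,4):P
t=7: a0@(5,0):P a1@(5,1):P a2@(4,0):R a3@(0,3):P a4@(5,4):P

1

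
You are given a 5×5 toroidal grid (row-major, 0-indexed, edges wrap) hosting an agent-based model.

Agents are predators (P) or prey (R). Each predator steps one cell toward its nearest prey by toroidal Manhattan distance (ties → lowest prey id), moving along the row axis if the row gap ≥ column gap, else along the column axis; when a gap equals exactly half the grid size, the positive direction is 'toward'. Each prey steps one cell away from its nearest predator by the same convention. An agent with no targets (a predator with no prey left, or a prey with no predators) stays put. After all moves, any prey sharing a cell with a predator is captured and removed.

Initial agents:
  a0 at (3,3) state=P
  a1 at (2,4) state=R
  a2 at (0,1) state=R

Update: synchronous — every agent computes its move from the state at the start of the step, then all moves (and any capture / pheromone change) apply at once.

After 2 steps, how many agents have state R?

t=1: a0@(2,3):P a1@(1,4):R a2@(1,1):R
t=2: a0@(1,3):P a1@(0,4):R a2@(1,0):R

2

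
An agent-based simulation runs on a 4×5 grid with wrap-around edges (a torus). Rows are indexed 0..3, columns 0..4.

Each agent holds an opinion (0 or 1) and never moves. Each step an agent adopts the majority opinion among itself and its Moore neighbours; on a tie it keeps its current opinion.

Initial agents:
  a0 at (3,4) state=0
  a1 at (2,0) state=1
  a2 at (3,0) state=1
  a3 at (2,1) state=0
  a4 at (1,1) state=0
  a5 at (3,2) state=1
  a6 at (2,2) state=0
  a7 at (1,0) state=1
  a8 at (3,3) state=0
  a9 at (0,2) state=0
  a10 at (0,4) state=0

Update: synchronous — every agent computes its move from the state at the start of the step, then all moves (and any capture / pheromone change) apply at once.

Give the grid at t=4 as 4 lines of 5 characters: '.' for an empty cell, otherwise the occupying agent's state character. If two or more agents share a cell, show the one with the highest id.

t=1: a0@(3,4):0 a1@(2,0):1 a2@(3,0):0 a3@(2,1):1 a4@(1,1):0 a5@(3,2):0 a6@(2,2):0 a7@(1,0):0 a8@(3,3):0 a9@(0,2):0 a10@(0,4):0
t=2: a0@(3,4):0 a1@(2,0):0 a2@(3,0):0 a3@(2,1):0 a4@(1,1):0 a5@(3,2):0 a6@(2,2):0 a7@(1,0):0 a8@(3,3):0 a9@(0,2):0 a10@(0,4):0
t=3: (unchanged — steady state)

..0.0
00...
000..
0.000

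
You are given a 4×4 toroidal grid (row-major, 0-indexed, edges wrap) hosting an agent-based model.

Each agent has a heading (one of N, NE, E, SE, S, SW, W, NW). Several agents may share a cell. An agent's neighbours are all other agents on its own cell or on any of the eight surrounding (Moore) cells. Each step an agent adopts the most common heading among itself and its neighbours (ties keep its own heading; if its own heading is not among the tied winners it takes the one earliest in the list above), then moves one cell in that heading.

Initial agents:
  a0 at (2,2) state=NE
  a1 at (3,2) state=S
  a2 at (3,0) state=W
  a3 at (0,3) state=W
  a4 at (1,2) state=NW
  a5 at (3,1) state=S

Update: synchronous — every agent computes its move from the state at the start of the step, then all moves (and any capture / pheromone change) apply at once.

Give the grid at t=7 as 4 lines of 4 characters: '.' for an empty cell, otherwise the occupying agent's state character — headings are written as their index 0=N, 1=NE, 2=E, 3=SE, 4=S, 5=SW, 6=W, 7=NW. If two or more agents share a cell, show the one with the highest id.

t=1: a0@(3,2):S a1@(0,2):S a2@(3,3):W a3@(0,2):W a4@(0,1):NW a5@(0,1):S
t=2: a0@(0,2):S a1@(1,2):S a2@(3,2):W a3@(1,2):S a4@(1,1):S a5@(1,1):S
t=3: a0@(1,2):S a1@(2,2):S a2@(3,1):W a3@(2,2):S a4@(2,1):S a5@(2,1):S
t=4: a0@(2,2):S a1@(3,2):S a2@(0,1):S a3@(3,2):S a4@(3,1):S a5@(3,1):S
t=5: a0@(3,2):S a1@(0,2):S a2@(1,1):S a3@(0,2):S a4@(0,1):S a5@(0,1):S
t=6: a0@(0,2):S a1@(1,2):S a2@(2,1):S a3@(1,2):S a4@(1,1):S a5@(1,1):S
t=7: a0@(1,2):S a1@(2,2):S a2@(3,1):S a3@(2,2):S a4@(2,1):S a5@(2,1):S

....
..4.
.44.
.4..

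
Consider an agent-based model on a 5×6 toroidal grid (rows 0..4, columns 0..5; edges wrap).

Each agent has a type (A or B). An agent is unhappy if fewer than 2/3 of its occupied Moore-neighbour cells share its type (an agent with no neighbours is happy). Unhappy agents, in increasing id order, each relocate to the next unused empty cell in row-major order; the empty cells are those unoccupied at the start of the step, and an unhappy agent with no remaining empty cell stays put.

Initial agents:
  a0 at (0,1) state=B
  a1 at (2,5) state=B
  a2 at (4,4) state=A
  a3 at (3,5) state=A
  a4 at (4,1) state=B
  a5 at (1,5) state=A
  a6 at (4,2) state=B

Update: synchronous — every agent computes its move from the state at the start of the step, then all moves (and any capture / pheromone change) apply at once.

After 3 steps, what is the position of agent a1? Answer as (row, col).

t=1: a0@(0,1):B a1@(0,0):B a2@(4,4):A a3@(0,2):A a4@(4,1):B a5@(0,3):A a6@(4,2):B
t=2: a0@(0,1):B a1@(0,0):B a2@(4,4):A a3@(0,4):A a4@(4,1):B a5@(0,3):A a6@(0,5):B
t=3: a0@(0,1):B a1@(0,0):B a2@(4,4):A a3@(0,4):A a4@(4,1):B a5@(0,3):A a6@(0,2):B

(0, 0)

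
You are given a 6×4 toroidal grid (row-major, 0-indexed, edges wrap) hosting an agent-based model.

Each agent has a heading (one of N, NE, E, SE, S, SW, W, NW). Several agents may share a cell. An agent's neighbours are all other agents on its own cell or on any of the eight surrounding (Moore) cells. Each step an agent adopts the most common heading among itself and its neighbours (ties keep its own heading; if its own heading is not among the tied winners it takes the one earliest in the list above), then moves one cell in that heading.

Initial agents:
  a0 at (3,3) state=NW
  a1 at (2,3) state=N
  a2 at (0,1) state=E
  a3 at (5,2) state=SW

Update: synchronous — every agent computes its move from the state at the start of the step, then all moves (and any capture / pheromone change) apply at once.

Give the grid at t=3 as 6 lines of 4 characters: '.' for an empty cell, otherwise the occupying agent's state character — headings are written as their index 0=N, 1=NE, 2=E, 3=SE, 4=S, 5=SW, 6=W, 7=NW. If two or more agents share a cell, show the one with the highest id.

2...
....
...5
....
....
...0

t=1: a0@(2,2):NW a1@(1,3):N a2@(0,2):E a3@(0,1):SW
t=2: a0@(1,1):NW a1@(0,3):N a2@(0,3):E a3@(1,0):SW
t=3: a0@(0,0):NW a1@(5,3):N a2@(0,0):E a3@(2,3):SW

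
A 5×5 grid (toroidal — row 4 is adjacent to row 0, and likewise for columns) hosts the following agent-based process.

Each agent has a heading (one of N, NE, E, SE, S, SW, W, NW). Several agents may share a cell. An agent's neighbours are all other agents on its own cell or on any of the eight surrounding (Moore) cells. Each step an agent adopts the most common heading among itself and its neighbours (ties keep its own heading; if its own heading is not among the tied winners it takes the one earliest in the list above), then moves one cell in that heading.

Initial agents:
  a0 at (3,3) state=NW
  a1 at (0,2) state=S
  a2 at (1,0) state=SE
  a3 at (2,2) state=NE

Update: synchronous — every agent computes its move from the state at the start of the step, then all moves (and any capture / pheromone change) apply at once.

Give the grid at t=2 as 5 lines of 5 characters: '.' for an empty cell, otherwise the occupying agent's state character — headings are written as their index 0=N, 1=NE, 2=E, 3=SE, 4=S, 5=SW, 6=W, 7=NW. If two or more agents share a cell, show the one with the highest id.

....1
.7...
..4..
..3..
.....

t=1: a0@(2,2):NW a1@(1,2):S a2@(2,1):SE a3@(1,3):NE
t=2: a0@(1,1):NW a1@(2,2):S a2@(3,2):SE a3@(0,4):NE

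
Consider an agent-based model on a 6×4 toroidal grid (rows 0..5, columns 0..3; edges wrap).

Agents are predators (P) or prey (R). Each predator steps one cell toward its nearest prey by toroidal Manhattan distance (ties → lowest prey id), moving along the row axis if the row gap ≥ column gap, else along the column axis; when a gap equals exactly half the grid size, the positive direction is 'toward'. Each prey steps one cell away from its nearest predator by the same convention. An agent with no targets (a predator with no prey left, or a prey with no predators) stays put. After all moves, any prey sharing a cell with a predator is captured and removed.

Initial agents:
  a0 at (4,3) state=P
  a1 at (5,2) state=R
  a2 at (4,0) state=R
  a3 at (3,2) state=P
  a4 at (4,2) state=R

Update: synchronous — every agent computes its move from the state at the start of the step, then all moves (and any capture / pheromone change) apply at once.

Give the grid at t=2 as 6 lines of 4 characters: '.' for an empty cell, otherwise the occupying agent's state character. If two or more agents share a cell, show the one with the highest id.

t=1: a0@(4,0):P a1@(0,2):R a2@(4,1):R a3@(4,2):P a4@(4,1):R
t=2: a0@(4,1):P a1@(1,2):R a2@(4,2):R a3@(4,1):P a4@(4,2):R

....
..R.
....
....
.PR.
....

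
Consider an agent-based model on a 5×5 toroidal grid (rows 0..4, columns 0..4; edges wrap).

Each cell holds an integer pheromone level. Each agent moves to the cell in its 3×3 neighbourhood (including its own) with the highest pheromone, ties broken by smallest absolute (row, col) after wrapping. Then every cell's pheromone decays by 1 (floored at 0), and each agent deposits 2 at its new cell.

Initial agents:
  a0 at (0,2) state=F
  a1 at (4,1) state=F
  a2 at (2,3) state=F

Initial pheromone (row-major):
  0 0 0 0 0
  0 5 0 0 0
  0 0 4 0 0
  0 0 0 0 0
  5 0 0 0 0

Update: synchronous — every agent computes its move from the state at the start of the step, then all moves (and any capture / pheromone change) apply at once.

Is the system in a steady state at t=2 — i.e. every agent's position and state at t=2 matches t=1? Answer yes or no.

no

t=1: a0@(1,1) a1@(4,0) a2@(2,2) | pheromone: 0 0 0 0 0 / 0 6 0 0 0 / 0 0 5 0 0 / 0 0 0 0 0 / 6 0 0 0 0
t=2: a0@(1,1) a1@(4,0) a2@(1,1) | pheromone: 0 0 0 0 0 / 0 9 0 0 0 / 0 0 4 0 0 / 0 0 0 0 0 / 7 0 0 0 0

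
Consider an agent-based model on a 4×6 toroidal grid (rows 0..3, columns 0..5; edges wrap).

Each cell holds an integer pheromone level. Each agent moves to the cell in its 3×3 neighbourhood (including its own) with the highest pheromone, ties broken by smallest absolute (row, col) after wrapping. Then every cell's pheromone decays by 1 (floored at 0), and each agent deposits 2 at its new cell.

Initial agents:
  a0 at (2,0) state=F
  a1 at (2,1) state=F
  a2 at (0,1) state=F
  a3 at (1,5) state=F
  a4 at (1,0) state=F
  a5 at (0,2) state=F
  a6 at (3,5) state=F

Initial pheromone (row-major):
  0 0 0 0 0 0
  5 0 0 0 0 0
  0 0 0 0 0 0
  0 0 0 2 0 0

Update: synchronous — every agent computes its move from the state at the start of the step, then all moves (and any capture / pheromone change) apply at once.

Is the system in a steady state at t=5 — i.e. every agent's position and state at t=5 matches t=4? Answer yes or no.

yes

t=1: a0@(1,0) a1@(1,0) a2@(1,0) a3@(1,0) a4@(1,0) a5@(3,3) a6@(0,0) | pheromone: 2 0 0 0 0 0 / 14 0 0 0 0 0 / 0 0 0 0 0 0 / 0 0 0 3 0 0
t=2: a0@(1,0) a1@(1,0) a2@(1,0) a3@(1,0) a4@(1,0) a5@(3,3) a6@(1,0) | pheromone: 1 0 0 0 0 0 / 25 0 0 0 0 0 / 0 0 0 0 0 0 / 0 0 0 4 0 0
t=3: a0@(1,0) a1@(1,0) a2@(1,0) a3@(1,0) a4@(1,0) a5@(3,3) a6@(1,0) | pheromone: 0 0 0 0 0 0 / 36 0 0 0 0 0 / 0 0 0 0 0 0 / 0 0 0 5 0 0
t=4: a0@(1,0) a1@(1,0) a2@(1,0) a3@(1,0) a4@(1,0) a5@(3,3) a6@(1,0) | pheromone: 0 0 0 0 0 0 / 47 0 0 0 0 0 / 0 0 0 0 0 0 / 0 0 0 6 0 0
t=5: a0@(1,0) a1@(1,0) a2@(1,0) a3@(1,0) a4@(1,0) a5@(3,3) a6@(1,0) | pheromone: 0 0 0 0 0 0 / 58 0 0 0 0 0 / 0 0 0 0 0 0 / 0 0 0 7 0 0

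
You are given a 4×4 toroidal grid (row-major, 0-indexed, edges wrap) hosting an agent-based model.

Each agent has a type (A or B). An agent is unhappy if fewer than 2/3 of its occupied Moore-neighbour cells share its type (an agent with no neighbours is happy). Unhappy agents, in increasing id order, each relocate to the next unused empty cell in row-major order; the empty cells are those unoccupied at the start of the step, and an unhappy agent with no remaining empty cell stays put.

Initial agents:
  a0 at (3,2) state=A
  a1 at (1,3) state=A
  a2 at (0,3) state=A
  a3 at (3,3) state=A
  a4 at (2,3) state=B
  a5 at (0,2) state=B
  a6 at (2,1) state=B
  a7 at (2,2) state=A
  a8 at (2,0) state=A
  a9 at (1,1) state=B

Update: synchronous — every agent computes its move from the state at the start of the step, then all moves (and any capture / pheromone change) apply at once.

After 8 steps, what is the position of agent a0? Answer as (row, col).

t=1: a0@(0,0):A a1@(0,1):A a2@(0,3):A a3@(3,3):A a4@(1,0):B a5@(1,2):B a6@(3,0):B a7@(3,1):A a8@(2,0):A a9@(1,1):B
t=2: a0@(0,2):A a1@(1,3):A a2@(2,1):A a3@(3,3):A a4@(2,2):B a5@(2,3):B a6@(3,2):B a7@(3,1):A a8@(2,0):A a9@(1,1):B
t=3: a0@(0,0):A a1@(0,1):A a2@(0,3):A a3@(1,0):A a4@(1,2):B a5@(3,0):B a6@(3,2):B a7@(3,1):A a8@(2,0):A a9@(1,1):B
t=4: a0@(0,0):A a1@(0,2):A a2@(1,3):A a3@(1,0):A a4@(2,1):B a5@(2,2):B a6@(2,3):B a7@(3,3):A a8@(2,0):A a9@(1,1):B
t=5: a0@(0,0):A a1@(0,2):A a2@(1,3):A a3@(0,1):A a4@(0,3):B a5@(1,2):B a6@(3,0):B a7@(3,1):A a8@(3,2):A a9@(1,1):B
t=6: a0@(1,0):A a1@(2,0):A a2@(2,1):A a3@(2,2):A a4@(2,3):B a5@(3,3):B a6@(3,0):B a7@(3,1):A a8@(3,2):A a9@(1,1):B
t=7: a0@(0,0):A a1@(0,1):A a2@(2,1):A a3@(0,2):A a4@(0,3):B a5@(1,2):B a6@(1,3):B a7@(3,1):A a8@(3,2):A a9@(1,1):B
t=8: a0@(1,0):A a1@(0,1):A a2@(2,0):A a3@(2,2):A a4@(2,3):B a5@(3,0):B a6@(3,3):B a7@(3,1):A a8@(3,2):A a9@(1,1):B

(1, 0)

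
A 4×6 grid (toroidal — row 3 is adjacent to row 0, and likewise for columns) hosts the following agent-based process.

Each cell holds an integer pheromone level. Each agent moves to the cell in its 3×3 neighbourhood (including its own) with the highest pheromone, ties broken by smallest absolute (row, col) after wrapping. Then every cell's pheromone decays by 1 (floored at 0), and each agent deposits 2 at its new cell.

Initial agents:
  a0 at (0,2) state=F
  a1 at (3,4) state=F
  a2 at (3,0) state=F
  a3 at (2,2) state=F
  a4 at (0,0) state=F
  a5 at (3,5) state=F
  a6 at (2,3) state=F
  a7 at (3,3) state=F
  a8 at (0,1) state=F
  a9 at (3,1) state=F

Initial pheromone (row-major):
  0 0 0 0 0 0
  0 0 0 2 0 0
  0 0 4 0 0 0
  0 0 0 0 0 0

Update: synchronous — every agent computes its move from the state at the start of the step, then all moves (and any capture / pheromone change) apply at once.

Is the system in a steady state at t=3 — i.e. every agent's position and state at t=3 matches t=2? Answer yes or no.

no

t=1: a0@(1,3) a1@(0,3) a2@(0,0) a3@(2,2) a4@(0,0) a5@(0,0) a6@(2,2) a7@(2,2) a8@(0,0) a9@(2,2) | pheromone: 8 0 0 2 0 0 / 0 0 0 3 0 0 / 0 0 11 0 0 0 / 0 0 0 0 0 0
t=2: a0@(2,2) a1@(1,3) a2@(0,0) a3@(2,2) a4@(0,0) a5@(0,0) a6@(2,2) a7@(2,2) a8@(0,0) a9@(2,2) | pheromone: 15 0 0 1 0 0 / 0 0 0 4 0 0 / 0 0 20 0 0 0 / 0 0 0 0 0 0
t=3: a0@(2,2) a1@(2,2) a2@(0,0) a3@(2,2) a4@(0,0) a5@(0,0) a6@(2,2) a7@(2,2) a8@(0,0) a9@(2,2) | pheromone: 22 0 0 0 0 0 / 0 0 0 3 0 0 / 0 0 31 0 0 0 / 0 0 0 0 0 0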